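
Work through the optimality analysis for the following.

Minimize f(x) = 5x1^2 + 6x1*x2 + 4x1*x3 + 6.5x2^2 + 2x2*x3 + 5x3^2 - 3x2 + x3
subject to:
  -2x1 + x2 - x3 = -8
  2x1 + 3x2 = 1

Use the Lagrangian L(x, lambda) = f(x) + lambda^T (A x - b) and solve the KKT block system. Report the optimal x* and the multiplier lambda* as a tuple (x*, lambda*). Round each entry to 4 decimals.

Form the Lagrangian:
  L(x, lambda) = (1/2) x^T Q x + c^T x + lambda^T (A x - b)
Stationarity (grad_x L = 0): Q x + c + A^T lambda = 0.
Primal feasibility: A x = b.

This gives the KKT block system:
  [ Q   A^T ] [ x     ]   [-c ]
  [ A    0  ] [ lambda ] = [ b ]

Solving the linear system:
  x*      = (3.1443, -1.7629, -0.0515)
  lambda* = (9.5361, -0.7938)
  f(x*)   = 41.1598

x* = (3.1443, -1.7629, -0.0515), lambda* = (9.5361, -0.7938)


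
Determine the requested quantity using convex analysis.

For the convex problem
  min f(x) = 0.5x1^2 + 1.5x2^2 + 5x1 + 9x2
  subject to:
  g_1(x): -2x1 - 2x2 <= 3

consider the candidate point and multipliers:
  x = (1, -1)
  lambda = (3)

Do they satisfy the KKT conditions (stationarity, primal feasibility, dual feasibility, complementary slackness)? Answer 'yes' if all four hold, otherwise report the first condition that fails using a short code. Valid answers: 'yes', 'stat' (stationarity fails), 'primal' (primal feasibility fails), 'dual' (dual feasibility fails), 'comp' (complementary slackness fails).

Gradient of f: grad f(x) = Q x + c = (6, 6)
Constraint values g_i(x) = a_i^T x - b_i:
  g_1((1, -1)) = -3
Stationarity residual: grad f(x) + sum_i lambda_i a_i = (0, 0)
  -> stationarity OK
Primal feasibility (all g_i <= 0): OK
Dual feasibility (all lambda_i >= 0): OK
Complementary slackness (lambda_i * g_i(x) = 0 for all i): FAILS

Verdict: the first failing condition is complementary_slackness -> comp.

comp


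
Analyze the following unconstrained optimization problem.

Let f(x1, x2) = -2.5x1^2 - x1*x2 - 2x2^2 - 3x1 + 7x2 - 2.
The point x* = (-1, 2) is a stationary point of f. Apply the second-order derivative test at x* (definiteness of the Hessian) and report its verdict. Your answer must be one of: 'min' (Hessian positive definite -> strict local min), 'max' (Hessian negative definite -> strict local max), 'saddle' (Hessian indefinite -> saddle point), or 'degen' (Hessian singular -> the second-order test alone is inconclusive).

Compute the Hessian H = grad^2 f:
  H = [[-5, -1], [-1, -4]]
Verify stationarity: grad f(x*) = H x* + g = (0, 0).
Eigenvalues of H: -5.618, -3.382.
Both eigenvalues < 0, so H is negative definite -> x* is a strict local max.

max


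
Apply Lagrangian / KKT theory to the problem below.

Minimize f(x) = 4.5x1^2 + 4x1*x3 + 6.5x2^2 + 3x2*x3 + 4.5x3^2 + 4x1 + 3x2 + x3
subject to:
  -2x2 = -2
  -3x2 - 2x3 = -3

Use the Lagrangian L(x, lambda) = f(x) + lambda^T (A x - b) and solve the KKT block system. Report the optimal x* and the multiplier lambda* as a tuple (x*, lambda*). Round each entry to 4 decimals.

Form the Lagrangian:
  L(x, lambda) = (1/2) x^T Q x + c^T x + lambda^T (A x - b)
Stationarity (grad_x L = 0): Q x + c + A^T lambda = 0.
Primal feasibility: A x = b.

This gives the KKT block system:
  [ Q   A^T ] [ x     ]   [-c ]
  [ A    0  ] [ lambda ] = [ b ]

Solving the linear system:
  x*      = (-0.4444, 1, 0)
  lambda* = (6.3333, 1.1111)
  f(x*)   = 8.6111

x* = (-0.4444, 1, 0), lambda* = (6.3333, 1.1111)


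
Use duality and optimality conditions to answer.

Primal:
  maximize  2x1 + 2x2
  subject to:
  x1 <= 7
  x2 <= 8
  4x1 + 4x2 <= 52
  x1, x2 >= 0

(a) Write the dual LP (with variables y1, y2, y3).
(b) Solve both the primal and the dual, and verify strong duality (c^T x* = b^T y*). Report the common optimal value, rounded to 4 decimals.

The standard primal-dual pair for 'max c^T x s.t. A x <= b, x >= 0' is:
  Dual:  min b^T y  s.t.  A^T y >= c,  y >= 0.

So the dual LP is:
  minimize  7y1 + 8y2 + 52y3
  subject to:
    y1 + 4y3 >= 2
    y2 + 4y3 >= 2
    y1, y2, y3 >= 0

Solving the primal: x* = (5, 8).
  primal value c^T x* = 26.
Solving the dual: y* = (0, 0, 0.5).
  dual value b^T y* = 26.
Strong duality: c^T x* = b^T y*. Confirmed.

26


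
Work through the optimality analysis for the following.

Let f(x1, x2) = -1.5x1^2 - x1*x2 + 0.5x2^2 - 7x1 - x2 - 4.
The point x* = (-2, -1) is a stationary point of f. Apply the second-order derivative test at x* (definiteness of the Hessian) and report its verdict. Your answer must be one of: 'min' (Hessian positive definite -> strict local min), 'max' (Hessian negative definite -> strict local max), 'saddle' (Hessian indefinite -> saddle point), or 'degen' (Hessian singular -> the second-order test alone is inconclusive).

Compute the Hessian H = grad^2 f:
  H = [[-3, -1], [-1, 1]]
Verify stationarity: grad f(x*) = H x* + g = (0, 0).
Eigenvalues of H: -3.2361, 1.2361.
Eigenvalues have mixed signs, so H is indefinite -> x* is a saddle point.

saddle


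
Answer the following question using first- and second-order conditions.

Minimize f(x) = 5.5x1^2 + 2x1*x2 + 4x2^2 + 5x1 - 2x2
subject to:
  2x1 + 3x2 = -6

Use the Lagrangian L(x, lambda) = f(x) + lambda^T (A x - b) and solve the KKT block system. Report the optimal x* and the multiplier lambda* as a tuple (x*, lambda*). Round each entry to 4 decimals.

Form the Lagrangian:
  L(x, lambda) = (1/2) x^T Q x + c^T x + lambda^T (A x - b)
Stationarity (grad_x L = 0): Q x + c + A^T lambda = 0.
Primal feasibility: A x = b.

This gives the KKT block system:
  [ Q   A^T ] [ x     ]   [-c ]
  [ A    0  ] [ lambda ] = [ b ]

Solving the linear system:
  x*      = (-1.0935, -1.271)
  lambda* = (4.785)
  f(x*)   = 12.8925

x* = (-1.0935, -1.271), lambda* = (4.785)


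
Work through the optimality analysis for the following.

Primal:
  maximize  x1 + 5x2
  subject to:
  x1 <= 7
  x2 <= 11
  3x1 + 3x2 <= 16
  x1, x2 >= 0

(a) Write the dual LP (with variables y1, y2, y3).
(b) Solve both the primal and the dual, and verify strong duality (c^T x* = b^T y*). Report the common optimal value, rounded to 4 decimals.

The standard primal-dual pair for 'max c^T x s.t. A x <= b, x >= 0' is:
  Dual:  min b^T y  s.t.  A^T y >= c,  y >= 0.

So the dual LP is:
  minimize  7y1 + 11y2 + 16y3
  subject to:
    y1 + 3y3 >= 1
    y2 + 3y3 >= 5
    y1, y2, y3 >= 0

Solving the primal: x* = (0, 5.3333).
  primal value c^T x* = 26.6667.
Solving the dual: y* = (0, 0, 1.6667).
  dual value b^T y* = 26.6667.
Strong duality: c^T x* = b^T y*. Confirmed.

26.6667


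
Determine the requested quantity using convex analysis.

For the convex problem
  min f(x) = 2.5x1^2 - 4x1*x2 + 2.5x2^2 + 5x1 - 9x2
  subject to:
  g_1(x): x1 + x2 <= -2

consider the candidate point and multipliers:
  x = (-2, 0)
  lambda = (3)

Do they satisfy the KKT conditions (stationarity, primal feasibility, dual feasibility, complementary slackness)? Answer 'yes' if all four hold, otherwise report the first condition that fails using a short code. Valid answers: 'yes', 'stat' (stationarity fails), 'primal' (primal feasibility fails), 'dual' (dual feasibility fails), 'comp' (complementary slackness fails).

Gradient of f: grad f(x) = Q x + c = (-5, -1)
Constraint values g_i(x) = a_i^T x - b_i:
  g_1((-2, 0)) = 0
Stationarity residual: grad f(x) + sum_i lambda_i a_i = (-2, 2)
  -> stationarity FAILS
Primal feasibility (all g_i <= 0): OK
Dual feasibility (all lambda_i >= 0): OK
Complementary slackness (lambda_i * g_i(x) = 0 for all i): OK

Verdict: the first failing condition is stationarity -> stat.

stat


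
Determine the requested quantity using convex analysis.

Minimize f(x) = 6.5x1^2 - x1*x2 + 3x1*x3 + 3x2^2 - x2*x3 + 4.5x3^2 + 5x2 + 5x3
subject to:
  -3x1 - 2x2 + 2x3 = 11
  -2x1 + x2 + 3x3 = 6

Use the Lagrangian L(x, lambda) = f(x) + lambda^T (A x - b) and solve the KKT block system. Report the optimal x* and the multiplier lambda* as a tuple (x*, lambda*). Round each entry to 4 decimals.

Form the Lagrangian:
  L(x, lambda) = (1/2) x^T Q x + c^T x + lambda^T (A x - b)
Stationarity (grad_x L = 0): Q x + c + A^T lambda = 0.
Primal feasibility: A x = b.

This gives the KKT block system:
  [ Q   A^T ] [ x     ]   [-c ]
  [ A    0  ] [ lambda ] = [ b ]

Solving the linear system:
  x*      = (-1.6454, -1.5966, 1.4353)
  lambda* = (-3.461, -2.5521)
  f(x*)   = 26.2884

x* = (-1.6454, -1.5966, 1.4353), lambda* = (-3.461, -2.5521)


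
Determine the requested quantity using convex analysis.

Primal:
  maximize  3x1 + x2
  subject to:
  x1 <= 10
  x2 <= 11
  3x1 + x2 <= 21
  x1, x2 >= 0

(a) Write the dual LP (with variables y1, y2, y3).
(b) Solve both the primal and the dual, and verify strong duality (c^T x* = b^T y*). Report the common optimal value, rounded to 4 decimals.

The standard primal-dual pair for 'max c^T x s.t. A x <= b, x >= 0' is:
  Dual:  min b^T y  s.t.  A^T y >= c,  y >= 0.

So the dual LP is:
  minimize  10y1 + 11y2 + 21y3
  subject to:
    y1 + 3y3 >= 3
    y2 + y3 >= 1
    y1, y2, y3 >= 0

Solving the primal: x* = (7, 0).
  primal value c^T x* = 21.
Solving the dual: y* = (0, 0, 1).
  dual value b^T y* = 21.
Strong duality: c^T x* = b^T y*. Confirmed.

21


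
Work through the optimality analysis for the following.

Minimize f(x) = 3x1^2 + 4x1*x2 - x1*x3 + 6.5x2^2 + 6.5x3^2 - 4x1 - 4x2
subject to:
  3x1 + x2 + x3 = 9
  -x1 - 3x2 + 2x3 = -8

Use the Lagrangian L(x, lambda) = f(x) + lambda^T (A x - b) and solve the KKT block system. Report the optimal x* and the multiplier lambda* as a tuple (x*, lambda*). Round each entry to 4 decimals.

Form the Lagrangian:
  L(x, lambda) = (1/2) x^T Q x + c^T x + lambda^T (A x - b)
Stationarity (grad_x L = 0): Q x + c + A^T lambda = 0.
Primal feasibility: A x = b.

This gives the KKT block system:
  [ Q   A^T ] [ x     ]   [-c ]
  [ A    0  ] [ lambda ] = [ b ]

Solving the linear system:
  x*      = (2.7322, 1.3749, -0.5715)
  lambda* = (-3.8238, 6.993)
  f(x*)   = 36.9648

x* = (2.7322, 1.3749, -0.5715), lambda* = (-3.8238, 6.993)


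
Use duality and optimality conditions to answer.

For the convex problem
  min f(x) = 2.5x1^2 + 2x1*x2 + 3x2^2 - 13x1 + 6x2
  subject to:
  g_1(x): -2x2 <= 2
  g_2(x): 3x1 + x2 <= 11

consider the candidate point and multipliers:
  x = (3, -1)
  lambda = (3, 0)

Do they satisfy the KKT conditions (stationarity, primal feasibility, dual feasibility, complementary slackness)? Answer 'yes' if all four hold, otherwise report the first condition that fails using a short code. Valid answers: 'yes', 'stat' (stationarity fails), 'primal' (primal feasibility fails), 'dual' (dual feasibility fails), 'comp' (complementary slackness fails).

Gradient of f: grad f(x) = Q x + c = (0, 6)
Constraint values g_i(x) = a_i^T x - b_i:
  g_1((3, -1)) = 0
  g_2((3, -1)) = -3
Stationarity residual: grad f(x) + sum_i lambda_i a_i = (0, 0)
  -> stationarity OK
Primal feasibility (all g_i <= 0): OK
Dual feasibility (all lambda_i >= 0): OK
Complementary slackness (lambda_i * g_i(x) = 0 for all i): OK

Verdict: yes, KKT holds.

yes


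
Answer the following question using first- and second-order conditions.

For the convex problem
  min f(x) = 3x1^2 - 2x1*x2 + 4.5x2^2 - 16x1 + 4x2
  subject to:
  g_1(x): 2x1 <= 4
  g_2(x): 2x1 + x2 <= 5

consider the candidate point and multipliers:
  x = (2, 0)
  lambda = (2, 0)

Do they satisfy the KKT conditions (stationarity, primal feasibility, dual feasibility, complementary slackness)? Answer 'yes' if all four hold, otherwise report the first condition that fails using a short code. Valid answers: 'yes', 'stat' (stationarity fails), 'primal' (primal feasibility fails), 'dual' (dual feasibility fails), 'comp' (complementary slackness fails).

Gradient of f: grad f(x) = Q x + c = (-4, 0)
Constraint values g_i(x) = a_i^T x - b_i:
  g_1((2, 0)) = 0
  g_2((2, 0)) = -1
Stationarity residual: grad f(x) + sum_i lambda_i a_i = (0, 0)
  -> stationarity OK
Primal feasibility (all g_i <= 0): OK
Dual feasibility (all lambda_i >= 0): OK
Complementary slackness (lambda_i * g_i(x) = 0 for all i): OK

Verdict: yes, KKT holds.

yes


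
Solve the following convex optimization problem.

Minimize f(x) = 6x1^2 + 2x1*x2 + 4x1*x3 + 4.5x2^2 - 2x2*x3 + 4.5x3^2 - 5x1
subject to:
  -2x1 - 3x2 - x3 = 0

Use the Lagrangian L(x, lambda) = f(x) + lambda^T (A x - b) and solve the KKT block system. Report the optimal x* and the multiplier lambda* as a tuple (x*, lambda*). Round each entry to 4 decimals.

Form the Lagrangian:
  L(x, lambda) = (1/2) x^T Q x + c^T x + lambda^T (A x - b)
Stationarity (grad_x L = 0): Q x + c + A^T lambda = 0.
Primal feasibility: A x = b.

This gives the KKT block system:
  [ Q   A^T ] [ x     ]   [-c ]
  [ A    0  ] [ lambda ] = [ b ]

Solving the linear system:
  x*      = (0.5312, -0.25, -0.3125)
  lambda* = (-0.1875)
  f(x*)   = -1.3281

x* = (0.5312, -0.25, -0.3125), lambda* = (-0.1875)


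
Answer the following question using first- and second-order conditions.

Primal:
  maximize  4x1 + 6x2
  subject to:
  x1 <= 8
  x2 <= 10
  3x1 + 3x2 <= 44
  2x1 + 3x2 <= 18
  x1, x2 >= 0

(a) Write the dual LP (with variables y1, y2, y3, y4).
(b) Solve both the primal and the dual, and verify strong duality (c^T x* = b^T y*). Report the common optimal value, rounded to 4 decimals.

The standard primal-dual pair for 'max c^T x s.t. A x <= b, x >= 0' is:
  Dual:  min b^T y  s.t.  A^T y >= c,  y >= 0.

So the dual LP is:
  minimize  8y1 + 10y2 + 44y3 + 18y4
  subject to:
    y1 + 3y3 + 2y4 >= 4
    y2 + 3y3 + 3y4 >= 6
    y1, y2, y3, y4 >= 0

Solving the primal: x* = (0, 6).
  primal value c^T x* = 36.
Solving the dual: y* = (0, 0, 0, 2).
  dual value b^T y* = 36.
Strong duality: c^T x* = b^T y*. Confirmed.

36


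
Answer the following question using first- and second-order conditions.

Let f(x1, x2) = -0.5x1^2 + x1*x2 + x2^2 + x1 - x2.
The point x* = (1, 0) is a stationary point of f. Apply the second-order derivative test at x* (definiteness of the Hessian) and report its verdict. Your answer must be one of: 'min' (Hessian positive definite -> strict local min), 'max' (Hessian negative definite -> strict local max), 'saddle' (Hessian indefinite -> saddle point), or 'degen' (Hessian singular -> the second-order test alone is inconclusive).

Compute the Hessian H = grad^2 f:
  H = [[-1, 1], [1, 2]]
Verify stationarity: grad f(x*) = H x* + g = (0, 0).
Eigenvalues of H: -1.3028, 2.3028.
Eigenvalues have mixed signs, so H is indefinite -> x* is a saddle point.

saddle


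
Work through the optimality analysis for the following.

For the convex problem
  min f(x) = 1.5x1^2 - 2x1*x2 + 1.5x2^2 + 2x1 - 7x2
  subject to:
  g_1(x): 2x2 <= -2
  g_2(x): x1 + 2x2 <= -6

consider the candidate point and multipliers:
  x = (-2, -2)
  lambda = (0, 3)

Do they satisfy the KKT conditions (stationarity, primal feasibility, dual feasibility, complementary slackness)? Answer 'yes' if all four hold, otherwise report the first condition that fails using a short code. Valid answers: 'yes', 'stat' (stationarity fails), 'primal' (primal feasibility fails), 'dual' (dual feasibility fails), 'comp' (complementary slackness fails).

Gradient of f: grad f(x) = Q x + c = (0, -9)
Constraint values g_i(x) = a_i^T x - b_i:
  g_1((-2, -2)) = -2
  g_2((-2, -2)) = 0
Stationarity residual: grad f(x) + sum_i lambda_i a_i = (3, -3)
  -> stationarity FAILS
Primal feasibility (all g_i <= 0): OK
Dual feasibility (all lambda_i >= 0): OK
Complementary slackness (lambda_i * g_i(x) = 0 for all i): OK

Verdict: the first failing condition is stationarity -> stat.

stat


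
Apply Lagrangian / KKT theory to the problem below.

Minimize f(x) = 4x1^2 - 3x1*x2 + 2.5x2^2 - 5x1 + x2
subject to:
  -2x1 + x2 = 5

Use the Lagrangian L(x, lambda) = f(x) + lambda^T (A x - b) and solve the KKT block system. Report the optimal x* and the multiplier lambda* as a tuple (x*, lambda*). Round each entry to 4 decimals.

Form the Lagrangian:
  L(x, lambda) = (1/2) x^T Q x + c^T x + lambda^T (A x - b)
Stationarity (grad_x L = 0): Q x + c + A^T lambda = 0.
Primal feasibility: A x = b.

This gives the KKT block system:
  [ Q   A^T ] [ x     ]   [-c ]
  [ A    0  ] [ lambda ] = [ b ]

Solving the linear system:
  x*      = (-2, 1)
  lambda* = (-12)
  f(x*)   = 35.5

x* = (-2, 1), lambda* = (-12)


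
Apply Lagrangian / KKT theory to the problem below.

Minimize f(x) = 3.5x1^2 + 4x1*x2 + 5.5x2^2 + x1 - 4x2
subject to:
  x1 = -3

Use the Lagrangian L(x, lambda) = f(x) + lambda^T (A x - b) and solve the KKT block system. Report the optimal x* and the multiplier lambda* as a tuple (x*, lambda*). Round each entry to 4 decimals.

Form the Lagrangian:
  L(x, lambda) = (1/2) x^T Q x + c^T x + lambda^T (A x - b)
Stationarity (grad_x L = 0): Q x + c + A^T lambda = 0.
Primal feasibility: A x = b.

This gives the KKT block system:
  [ Q   A^T ] [ x     ]   [-c ]
  [ A    0  ] [ lambda ] = [ b ]

Solving the linear system:
  x*      = (-3, 1.4545)
  lambda* = (14.1818)
  f(x*)   = 16.8636

x* = (-3, 1.4545), lambda* = (14.1818)


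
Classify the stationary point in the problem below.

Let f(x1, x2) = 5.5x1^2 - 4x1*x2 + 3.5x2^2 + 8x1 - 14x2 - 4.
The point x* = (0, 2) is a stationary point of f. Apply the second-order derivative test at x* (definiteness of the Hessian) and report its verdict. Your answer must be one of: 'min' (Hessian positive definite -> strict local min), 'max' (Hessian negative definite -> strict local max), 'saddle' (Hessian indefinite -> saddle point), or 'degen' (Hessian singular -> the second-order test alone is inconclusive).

Compute the Hessian H = grad^2 f:
  H = [[11, -4], [-4, 7]]
Verify stationarity: grad f(x*) = H x* + g = (0, 0).
Eigenvalues of H: 4.5279, 13.4721.
Both eigenvalues > 0, so H is positive definite -> x* is a strict local min.

min


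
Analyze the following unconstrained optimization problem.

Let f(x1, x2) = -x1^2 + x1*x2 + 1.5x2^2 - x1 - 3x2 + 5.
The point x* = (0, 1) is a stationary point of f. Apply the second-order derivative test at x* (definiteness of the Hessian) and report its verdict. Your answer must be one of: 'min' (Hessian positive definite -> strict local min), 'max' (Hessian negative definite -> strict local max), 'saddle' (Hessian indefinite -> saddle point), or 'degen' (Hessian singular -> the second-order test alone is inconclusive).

Compute the Hessian H = grad^2 f:
  H = [[-2, 1], [1, 3]]
Verify stationarity: grad f(x*) = H x* + g = (0, 0).
Eigenvalues of H: -2.1926, 3.1926.
Eigenvalues have mixed signs, so H is indefinite -> x* is a saddle point.

saddle


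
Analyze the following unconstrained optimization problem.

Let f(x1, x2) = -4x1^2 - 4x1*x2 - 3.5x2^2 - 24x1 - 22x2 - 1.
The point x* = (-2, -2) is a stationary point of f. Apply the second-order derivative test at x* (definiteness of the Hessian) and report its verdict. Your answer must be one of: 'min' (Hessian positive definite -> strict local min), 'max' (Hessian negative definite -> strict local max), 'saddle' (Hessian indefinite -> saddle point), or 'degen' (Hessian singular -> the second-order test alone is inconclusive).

Compute the Hessian H = grad^2 f:
  H = [[-8, -4], [-4, -7]]
Verify stationarity: grad f(x*) = H x* + g = (0, 0).
Eigenvalues of H: -11.5311, -3.4689.
Both eigenvalues < 0, so H is negative definite -> x* is a strict local max.

max


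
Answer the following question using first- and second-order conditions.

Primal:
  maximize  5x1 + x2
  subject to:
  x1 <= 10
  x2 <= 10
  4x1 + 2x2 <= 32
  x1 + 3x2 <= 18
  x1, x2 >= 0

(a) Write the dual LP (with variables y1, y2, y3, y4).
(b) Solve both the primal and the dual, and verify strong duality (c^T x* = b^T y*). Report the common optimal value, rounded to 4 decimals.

The standard primal-dual pair for 'max c^T x s.t. A x <= b, x >= 0' is:
  Dual:  min b^T y  s.t.  A^T y >= c,  y >= 0.

So the dual LP is:
  minimize  10y1 + 10y2 + 32y3 + 18y4
  subject to:
    y1 + 4y3 + y4 >= 5
    y2 + 2y3 + 3y4 >= 1
    y1, y2, y3, y4 >= 0

Solving the primal: x* = (8, 0).
  primal value c^T x* = 40.
Solving the dual: y* = (0, 0, 1.25, 0).
  dual value b^T y* = 40.
Strong duality: c^T x* = b^T y*. Confirmed.

40


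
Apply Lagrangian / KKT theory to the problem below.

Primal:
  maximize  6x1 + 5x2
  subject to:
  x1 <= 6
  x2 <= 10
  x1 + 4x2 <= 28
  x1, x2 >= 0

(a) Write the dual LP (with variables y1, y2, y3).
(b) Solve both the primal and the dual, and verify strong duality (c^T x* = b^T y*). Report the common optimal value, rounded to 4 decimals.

The standard primal-dual pair for 'max c^T x s.t. A x <= b, x >= 0' is:
  Dual:  min b^T y  s.t.  A^T y >= c,  y >= 0.

So the dual LP is:
  minimize  6y1 + 10y2 + 28y3
  subject to:
    y1 + y3 >= 6
    y2 + 4y3 >= 5
    y1, y2, y3 >= 0

Solving the primal: x* = (6, 5.5).
  primal value c^T x* = 63.5.
Solving the dual: y* = (4.75, 0, 1.25).
  dual value b^T y* = 63.5.
Strong duality: c^T x* = b^T y*. Confirmed.

63.5


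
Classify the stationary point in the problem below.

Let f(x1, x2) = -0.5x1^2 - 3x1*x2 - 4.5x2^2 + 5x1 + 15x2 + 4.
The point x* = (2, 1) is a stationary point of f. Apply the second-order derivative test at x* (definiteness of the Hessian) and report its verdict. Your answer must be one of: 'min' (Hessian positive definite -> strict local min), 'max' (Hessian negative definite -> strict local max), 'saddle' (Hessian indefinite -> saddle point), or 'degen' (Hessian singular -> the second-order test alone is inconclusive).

Compute the Hessian H = grad^2 f:
  H = [[-1, -3], [-3, -9]]
Verify stationarity: grad f(x*) = H x* + g = (0, 0).
Eigenvalues of H: -10, 0.
H has a zero eigenvalue (singular; negative semidefinite but not definite), so H is neither positive definite, negative definite, nor indefinite. The second-order test alone is inconclusive -> degen.
(Indeed, f is constant along the null direction of H through x*, so x* is not a strict local extremum.)

degen


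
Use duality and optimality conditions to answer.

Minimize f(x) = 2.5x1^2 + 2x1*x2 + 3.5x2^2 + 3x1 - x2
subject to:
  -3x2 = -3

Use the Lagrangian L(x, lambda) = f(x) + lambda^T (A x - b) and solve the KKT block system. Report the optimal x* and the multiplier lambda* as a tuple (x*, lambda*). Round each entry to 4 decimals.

Form the Lagrangian:
  L(x, lambda) = (1/2) x^T Q x + c^T x + lambda^T (A x - b)
Stationarity (grad_x L = 0): Q x + c + A^T lambda = 0.
Primal feasibility: A x = b.

This gives the KKT block system:
  [ Q   A^T ] [ x     ]   [-c ]
  [ A    0  ] [ lambda ] = [ b ]

Solving the linear system:
  x*      = (-1, 1)
  lambda* = (1.3333)
  f(x*)   = 0

x* = (-1, 1), lambda* = (1.3333)


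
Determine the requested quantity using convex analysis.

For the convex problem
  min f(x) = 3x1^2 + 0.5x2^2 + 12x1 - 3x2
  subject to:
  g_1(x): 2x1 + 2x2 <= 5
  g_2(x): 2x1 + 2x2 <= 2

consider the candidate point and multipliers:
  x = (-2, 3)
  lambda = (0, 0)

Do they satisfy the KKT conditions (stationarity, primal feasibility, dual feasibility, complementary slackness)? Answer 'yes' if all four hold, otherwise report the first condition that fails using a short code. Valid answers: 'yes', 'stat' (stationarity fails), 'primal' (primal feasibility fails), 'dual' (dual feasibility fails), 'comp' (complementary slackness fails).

Gradient of f: grad f(x) = Q x + c = (0, 0)
Constraint values g_i(x) = a_i^T x - b_i:
  g_1((-2, 3)) = -3
  g_2((-2, 3)) = 0
Stationarity residual: grad f(x) + sum_i lambda_i a_i = (0, 0)
  -> stationarity OK
Primal feasibility (all g_i <= 0): OK
Dual feasibility (all lambda_i >= 0): OK
Complementary slackness (lambda_i * g_i(x) = 0 for all i): OK

Verdict: yes, KKT holds.

yes


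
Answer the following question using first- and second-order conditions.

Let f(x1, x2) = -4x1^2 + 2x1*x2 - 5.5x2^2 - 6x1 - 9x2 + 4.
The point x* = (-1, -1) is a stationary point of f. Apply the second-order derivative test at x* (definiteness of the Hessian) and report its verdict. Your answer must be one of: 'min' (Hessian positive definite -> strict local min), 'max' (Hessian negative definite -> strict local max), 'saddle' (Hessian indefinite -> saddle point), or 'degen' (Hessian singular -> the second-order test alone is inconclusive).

Compute the Hessian H = grad^2 f:
  H = [[-8, 2], [2, -11]]
Verify stationarity: grad f(x*) = H x* + g = (0, 0).
Eigenvalues of H: -12, -7.
Both eigenvalues < 0, so H is negative definite -> x* is a strict local max.

max


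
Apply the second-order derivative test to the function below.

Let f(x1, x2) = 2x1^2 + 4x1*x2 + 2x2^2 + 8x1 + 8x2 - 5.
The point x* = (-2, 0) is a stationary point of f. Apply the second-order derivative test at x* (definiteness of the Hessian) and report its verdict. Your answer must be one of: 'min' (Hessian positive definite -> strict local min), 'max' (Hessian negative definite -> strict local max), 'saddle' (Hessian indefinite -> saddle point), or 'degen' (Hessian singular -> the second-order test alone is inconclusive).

Compute the Hessian H = grad^2 f:
  H = [[4, 4], [4, 4]]
Verify stationarity: grad f(x*) = H x* + g = (0, 0).
Eigenvalues of H: 0, 8.
H has a zero eigenvalue (singular; positive semidefinite but not definite), so H is neither positive definite, negative definite, nor indefinite. The second-order test alone is inconclusive -> degen.
(Indeed, f is constant along the null direction of H through x*, so x* is not a strict local extremum.)

degen


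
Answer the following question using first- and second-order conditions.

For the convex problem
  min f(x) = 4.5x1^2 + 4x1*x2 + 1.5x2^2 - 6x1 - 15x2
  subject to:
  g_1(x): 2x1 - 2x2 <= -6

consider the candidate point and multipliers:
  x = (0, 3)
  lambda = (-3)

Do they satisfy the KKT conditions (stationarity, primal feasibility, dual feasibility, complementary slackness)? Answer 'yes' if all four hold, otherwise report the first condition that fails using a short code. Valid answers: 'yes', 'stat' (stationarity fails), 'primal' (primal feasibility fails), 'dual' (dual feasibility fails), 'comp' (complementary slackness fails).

Gradient of f: grad f(x) = Q x + c = (6, -6)
Constraint values g_i(x) = a_i^T x - b_i:
  g_1((0, 3)) = 0
Stationarity residual: grad f(x) + sum_i lambda_i a_i = (0, 0)
  -> stationarity OK
Primal feasibility (all g_i <= 0): OK
Dual feasibility (all lambda_i >= 0): FAILS
Complementary slackness (lambda_i * g_i(x) = 0 for all i): OK

Verdict: the first failing condition is dual_feasibility -> dual.

dual


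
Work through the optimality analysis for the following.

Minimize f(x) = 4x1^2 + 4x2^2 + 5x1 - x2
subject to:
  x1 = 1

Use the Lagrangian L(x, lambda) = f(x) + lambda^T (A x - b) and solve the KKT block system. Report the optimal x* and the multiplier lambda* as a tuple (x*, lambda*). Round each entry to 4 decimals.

Form the Lagrangian:
  L(x, lambda) = (1/2) x^T Q x + c^T x + lambda^T (A x - b)
Stationarity (grad_x L = 0): Q x + c + A^T lambda = 0.
Primal feasibility: A x = b.

This gives the KKT block system:
  [ Q   A^T ] [ x     ]   [-c ]
  [ A    0  ] [ lambda ] = [ b ]

Solving the linear system:
  x*      = (1, 0.125)
  lambda* = (-13)
  f(x*)   = 8.9375

x* = (1, 0.125), lambda* = (-13)


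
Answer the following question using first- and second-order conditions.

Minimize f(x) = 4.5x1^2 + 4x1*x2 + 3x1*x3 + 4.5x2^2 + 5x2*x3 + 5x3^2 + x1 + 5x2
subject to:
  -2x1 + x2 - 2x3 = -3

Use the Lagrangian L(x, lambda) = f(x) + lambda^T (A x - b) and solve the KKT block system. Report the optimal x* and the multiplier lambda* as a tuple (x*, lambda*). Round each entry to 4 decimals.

Form the Lagrangian:
  L(x, lambda) = (1/2) x^T Q x + c^T x + lambda^T (A x - b)
Stationarity (grad_x L = 0): Q x + c + A^T lambda = 0.
Primal feasibility: A x = b.

This gives the KKT block system:
  [ Q   A^T ] [ x     ]   [-c ]
  [ A    0  ] [ lambda ] = [ b ]

Solving the linear system:
  x*      = (0.3436, -1.1184, 0.5972)
  lambda* = (0.7053)
  f(x*)   = -1.5663

x* = (0.3436, -1.1184, 0.5972), lambda* = (0.7053)


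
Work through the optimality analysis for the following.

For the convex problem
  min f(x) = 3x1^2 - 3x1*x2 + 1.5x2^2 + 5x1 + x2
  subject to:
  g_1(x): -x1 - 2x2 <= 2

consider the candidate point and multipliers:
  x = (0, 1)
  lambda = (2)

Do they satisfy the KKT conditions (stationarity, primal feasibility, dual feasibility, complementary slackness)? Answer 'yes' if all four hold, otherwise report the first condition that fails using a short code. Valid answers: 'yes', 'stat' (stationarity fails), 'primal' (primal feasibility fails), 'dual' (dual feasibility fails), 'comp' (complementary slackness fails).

Gradient of f: grad f(x) = Q x + c = (2, 4)
Constraint values g_i(x) = a_i^T x - b_i:
  g_1((0, 1)) = -4
Stationarity residual: grad f(x) + sum_i lambda_i a_i = (0, 0)
  -> stationarity OK
Primal feasibility (all g_i <= 0): OK
Dual feasibility (all lambda_i >= 0): OK
Complementary slackness (lambda_i * g_i(x) = 0 for all i): FAILS

Verdict: the first failing condition is complementary_slackness -> comp.

comp


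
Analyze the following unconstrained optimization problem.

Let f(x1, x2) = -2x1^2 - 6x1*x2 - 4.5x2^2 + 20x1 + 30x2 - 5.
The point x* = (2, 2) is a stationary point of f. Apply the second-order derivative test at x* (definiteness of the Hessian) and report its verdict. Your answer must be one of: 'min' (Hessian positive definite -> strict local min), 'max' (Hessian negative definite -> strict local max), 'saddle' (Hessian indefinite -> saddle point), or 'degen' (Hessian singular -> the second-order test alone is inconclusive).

Compute the Hessian H = grad^2 f:
  H = [[-4, -6], [-6, -9]]
Verify stationarity: grad f(x*) = H x* + g = (0, 0).
Eigenvalues of H: -13, 0.
H has a zero eigenvalue (singular; negative semidefinite but not definite), so H is neither positive definite, negative definite, nor indefinite. The second-order test alone is inconclusive -> degen.
(Indeed, f is constant along the null direction of H through x*, so x* is not a strict local extremum.)

degen


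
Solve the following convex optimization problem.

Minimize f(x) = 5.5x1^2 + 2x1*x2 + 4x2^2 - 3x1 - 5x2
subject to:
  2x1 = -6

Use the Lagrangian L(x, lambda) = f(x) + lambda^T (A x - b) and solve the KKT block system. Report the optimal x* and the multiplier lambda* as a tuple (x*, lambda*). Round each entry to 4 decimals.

Form the Lagrangian:
  L(x, lambda) = (1/2) x^T Q x + c^T x + lambda^T (A x - b)
Stationarity (grad_x L = 0): Q x + c + A^T lambda = 0.
Primal feasibility: A x = b.

This gives the KKT block system:
  [ Q   A^T ] [ x     ]   [-c ]
  [ A    0  ] [ lambda ] = [ b ]

Solving the linear system:
  x*      = (-3, 1.375)
  lambda* = (16.625)
  f(x*)   = 50.9375

x* = (-3, 1.375), lambda* = (16.625)


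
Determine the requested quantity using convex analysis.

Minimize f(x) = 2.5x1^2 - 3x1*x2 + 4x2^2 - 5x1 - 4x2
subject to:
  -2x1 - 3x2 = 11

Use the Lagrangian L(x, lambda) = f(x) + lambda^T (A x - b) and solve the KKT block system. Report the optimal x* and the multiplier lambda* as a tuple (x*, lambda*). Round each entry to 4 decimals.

Form the Lagrangian:
  L(x, lambda) = (1/2) x^T Q x + c^T x + lambda^T (A x - b)
Stationarity (grad_x L = 0): Q x + c + A^T lambda = 0.
Primal feasibility: A x = b.

This gives the KKT block system:
  [ Q   A^T ] [ x     ]   [-c ]
  [ A    0  ] [ lambda ] = [ b ]

Solving the linear system:
  x*      = (-2.2478, -2.1681)
  lambda* = (-4.8673)
  f(x*)   = 36.7257

x* = (-2.2478, -2.1681), lambda* = (-4.8673)


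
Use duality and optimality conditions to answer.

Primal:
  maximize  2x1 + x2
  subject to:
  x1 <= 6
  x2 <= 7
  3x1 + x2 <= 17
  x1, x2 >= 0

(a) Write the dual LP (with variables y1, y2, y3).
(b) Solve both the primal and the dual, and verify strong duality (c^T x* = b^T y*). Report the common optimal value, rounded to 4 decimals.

The standard primal-dual pair for 'max c^T x s.t. A x <= b, x >= 0' is:
  Dual:  min b^T y  s.t.  A^T y >= c,  y >= 0.

So the dual LP is:
  minimize  6y1 + 7y2 + 17y3
  subject to:
    y1 + 3y3 >= 2
    y2 + y3 >= 1
    y1, y2, y3 >= 0

Solving the primal: x* = (3.3333, 7).
  primal value c^T x* = 13.6667.
Solving the dual: y* = (0, 0.3333, 0.6667).
  dual value b^T y* = 13.6667.
Strong duality: c^T x* = b^T y*. Confirmed.

13.6667


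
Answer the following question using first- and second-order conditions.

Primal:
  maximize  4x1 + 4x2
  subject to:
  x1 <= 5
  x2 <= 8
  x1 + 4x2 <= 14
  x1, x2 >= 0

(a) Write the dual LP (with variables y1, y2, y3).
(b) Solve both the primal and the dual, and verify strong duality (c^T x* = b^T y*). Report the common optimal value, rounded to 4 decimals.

The standard primal-dual pair for 'max c^T x s.t. A x <= b, x >= 0' is:
  Dual:  min b^T y  s.t.  A^T y >= c,  y >= 0.

So the dual LP is:
  minimize  5y1 + 8y2 + 14y3
  subject to:
    y1 + y3 >= 4
    y2 + 4y3 >= 4
    y1, y2, y3 >= 0

Solving the primal: x* = (5, 2.25).
  primal value c^T x* = 29.
Solving the dual: y* = (3, 0, 1).
  dual value b^T y* = 29.
Strong duality: c^T x* = b^T y*. Confirmed.

29


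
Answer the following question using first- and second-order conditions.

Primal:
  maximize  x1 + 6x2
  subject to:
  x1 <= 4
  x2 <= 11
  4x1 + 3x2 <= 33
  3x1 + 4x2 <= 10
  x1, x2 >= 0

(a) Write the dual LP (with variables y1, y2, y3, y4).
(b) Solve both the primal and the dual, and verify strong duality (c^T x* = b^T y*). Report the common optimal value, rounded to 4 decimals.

The standard primal-dual pair for 'max c^T x s.t. A x <= b, x >= 0' is:
  Dual:  min b^T y  s.t.  A^T y >= c,  y >= 0.

So the dual LP is:
  minimize  4y1 + 11y2 + 33y3 + 10y4
  subject to:
    y1 + 4y3 + 3y4 >= 1
    y2 + 3y3 + 4y4 >= 6
    y1, y2, y3, y4 >= 0

Solving the primal: x* = (0, 2.5).
  primal value c^T x* = 15.
Solving the dual: y* = (0, 0, 0, 1.5).
  dual value b^T y* = 15.
Strong duality: c^T x* = b^T y*. Confirmed.

15


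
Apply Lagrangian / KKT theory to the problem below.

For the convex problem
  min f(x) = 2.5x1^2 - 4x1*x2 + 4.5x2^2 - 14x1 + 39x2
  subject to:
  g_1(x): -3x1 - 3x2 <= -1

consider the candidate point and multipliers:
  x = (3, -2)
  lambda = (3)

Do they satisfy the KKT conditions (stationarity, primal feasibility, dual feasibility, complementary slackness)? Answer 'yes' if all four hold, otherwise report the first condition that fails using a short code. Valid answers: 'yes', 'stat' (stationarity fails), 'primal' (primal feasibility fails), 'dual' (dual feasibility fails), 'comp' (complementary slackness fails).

Gradient of f: grad f(x) = Q x + c = (9, 9)
Constraint values g_i(x) = a_i^T x - b_i:
  g_1((3, -2)) = -2
Stationarity residual: grad f(x) + sum_i lambda_i a_i = (0, 0)
  -> stationarity OK
Primal feasibility (all g_i <= 0): OK
Dual feasibility (all lambda_i >= 0): OK
Complementary slackness (lambda_i * g_i(x) = 0 for all i): FAILS

Verdict: the first failing condition is complementary_slackness -> comp.

comp


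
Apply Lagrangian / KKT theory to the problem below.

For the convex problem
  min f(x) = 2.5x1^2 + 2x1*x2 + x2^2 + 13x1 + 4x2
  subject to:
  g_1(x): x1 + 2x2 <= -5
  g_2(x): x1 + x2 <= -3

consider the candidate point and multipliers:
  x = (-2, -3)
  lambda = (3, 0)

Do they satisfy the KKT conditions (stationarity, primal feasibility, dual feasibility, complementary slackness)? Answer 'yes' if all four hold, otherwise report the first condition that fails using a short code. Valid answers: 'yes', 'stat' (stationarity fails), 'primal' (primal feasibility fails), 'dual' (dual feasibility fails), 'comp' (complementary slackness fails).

Gradient of f: grad f(x) = Q x + c = (-3, -6)
Constraint values g_i(x) = a_i^T x - b_i:
  g_1((-2, -3)) = -3
  g_2((-2, -3)) = -2
Stationarity residual: grad f(x) + sum_i lambda_i a_i = (0, 0)
  -> stationarity OK
Primal feasibility (all g_i <= 0): OK
Dual feasibility (all lambda_i >= 0): OK
Complementary slackness (lambda_i * g_i(x) = 0 for all i): FAILS

Verdict: the first failing condition is complementary_slackness -> comp.

comp


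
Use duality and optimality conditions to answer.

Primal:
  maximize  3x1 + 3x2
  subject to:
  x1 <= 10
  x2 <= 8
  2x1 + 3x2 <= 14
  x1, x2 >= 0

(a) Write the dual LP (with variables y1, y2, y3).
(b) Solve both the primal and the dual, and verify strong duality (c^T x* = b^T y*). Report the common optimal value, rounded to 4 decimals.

The standard primal-dual pair for 'max c^T x s.t. A x <= b, x >= 0' is:
  Dual:  min b^T y  s.t.  A^T y >= c,  y >= 0.

So the dual LP is:
  minimize  10y1 + 8y2 + 14y3
  subject to:
    y1 + 2y3 >= 3
    y2 + 3y3 >= 3
    y1, y2, y3 >= 0

Solving the primal: x* = (7, 0).
  primal value c^T x* = 21.
Solving the dual: y* = (0, 0, 1.5).
  dual value b^T y* = 21.
Strong duality: c^T x* = b^T y*. Confirmed.

21


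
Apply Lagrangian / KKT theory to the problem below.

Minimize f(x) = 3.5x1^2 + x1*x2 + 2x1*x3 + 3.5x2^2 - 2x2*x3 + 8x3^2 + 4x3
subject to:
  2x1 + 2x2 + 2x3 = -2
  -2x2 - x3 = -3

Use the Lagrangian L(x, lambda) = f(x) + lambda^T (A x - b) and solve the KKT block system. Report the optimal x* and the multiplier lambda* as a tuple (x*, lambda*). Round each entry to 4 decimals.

Form the Lagrangian:
  L(x, lambda) = (1/2) x^T Q x + c^T x + lambda^T (A x - b)
Stationarity (grad_x L = 0): Q x + c + A^T lambda = 0.
Primal feasibility: A x = b.

This gives the KKT block system:
  [ Q   A^T ] [ x     ]   [-c ]
  [ A    0  ] [ lambda ] = [ b ]

Solving the linear system:
  x*      = (-2.5, 1.5, 0)
  lambda* = (8, 12)
  f(x*)   = 26

x* = (-2.5, 1.5, 0), lambda* = (8, 12)


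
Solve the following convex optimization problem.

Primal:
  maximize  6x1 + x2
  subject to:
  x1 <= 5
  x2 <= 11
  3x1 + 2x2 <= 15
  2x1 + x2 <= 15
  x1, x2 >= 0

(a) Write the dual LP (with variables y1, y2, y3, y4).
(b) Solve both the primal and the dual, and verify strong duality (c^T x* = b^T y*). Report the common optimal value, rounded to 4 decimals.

The standard primal-dual pair for 'max c^T x s.t. A x <= b, x >= 0' is:
  Dual:  min b^T y  s.t.  A^T y >= c,  y >= 0.

So the dual LP is:
  minimize  5y1 + 11y2 + 15y3 + 15y4
  subject to:
    y1 + 3y3 + 2y4 >= 6
    y2 + 2y3 + y4 >= 1
    y1, y2, y3, y4 >= 0

Solving the primal: x* = (5, 0).
  primal value c^T x* = 30.
Solving the dual: y* = (4.5, 0, 0.5, 0).
  dual value b^T y* = 30.
Strong duality: c^T x* = b^T y*. Confirmed.

30


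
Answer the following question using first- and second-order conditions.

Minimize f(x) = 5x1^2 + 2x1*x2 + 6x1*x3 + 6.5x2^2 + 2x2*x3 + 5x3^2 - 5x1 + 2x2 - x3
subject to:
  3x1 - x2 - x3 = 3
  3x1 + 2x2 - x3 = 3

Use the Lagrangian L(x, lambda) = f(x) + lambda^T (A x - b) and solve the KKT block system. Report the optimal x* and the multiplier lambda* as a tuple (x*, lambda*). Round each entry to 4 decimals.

Form the Lagrangian:
  L(x, lambda) = (1/2) x^T Q x + c^T x + lambda^T (A x - b)
Stationarity (grad_x L = 0): Q x + c + A^T lambda = 0.
Primal feasibility: A x = b.

This gives the KKT block system:
  [ Q   A^T ] [ x     ]   [-c ]
  [ A    0  ] [ lambda ] = [ b ]

Solving the linear system:
  x*      = (0.8529, 0, -0.4412)
  lambda* = (0.7451, -1.0392)
  f(x*)   = -1.4706

x* = (0.8529, 0, -0.4412), lambda* = (0.7451, -1.0392)


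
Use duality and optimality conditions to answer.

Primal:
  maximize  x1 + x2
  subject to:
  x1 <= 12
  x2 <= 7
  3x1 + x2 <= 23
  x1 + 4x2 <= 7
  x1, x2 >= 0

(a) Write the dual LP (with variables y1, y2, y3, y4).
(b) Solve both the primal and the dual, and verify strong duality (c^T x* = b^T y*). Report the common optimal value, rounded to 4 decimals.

The standard primal-dual pair for 'max c^T x s.t. A x <= b, x >= 0' is:
  Dual:  min b^T y  s.t.  A^T y >= c,  y >= 0.

So the dual LP is:
  minimize  12y1 + 7y2 + 23y3 + 7y4
  subject to:
    y1 + 3y3 + y4 >= 1
    y2 + y3 + 4y4 >= 1
    y1, y2, y3, y4 >= 0

Solving the primal: x* = (7, 0).
  primal value c^T x* = 7.
Solving the dual: y* = (0, 0, 0, 1).
  dual value b^T y* = 7.
Strong duality: c^T x* = b^T y*. Confirmed.

7


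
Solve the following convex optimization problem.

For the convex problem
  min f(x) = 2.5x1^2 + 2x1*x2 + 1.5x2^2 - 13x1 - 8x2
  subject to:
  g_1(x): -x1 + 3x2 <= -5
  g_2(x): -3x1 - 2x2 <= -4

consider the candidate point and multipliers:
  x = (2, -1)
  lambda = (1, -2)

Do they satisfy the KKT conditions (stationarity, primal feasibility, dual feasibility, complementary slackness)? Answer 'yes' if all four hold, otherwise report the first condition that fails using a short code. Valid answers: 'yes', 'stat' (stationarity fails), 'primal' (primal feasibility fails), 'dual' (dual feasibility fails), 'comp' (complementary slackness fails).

Gradient of f: grad f(x) = Q x + c = (-5, -7)
Constraint values g_i(x) = a_i^T x - b_i:
  g_1((2, -1)) = 0
  g_2((2, -1)) = 0
Stationarity residual: grad f(x) + sum_i lambda_i a_i = (0, 0)
  -> stationarity OK
Primal feasibility (all g_i <= 0): OK
Dual feasibility (all lambda_i >= 0): FAILS
Complementary slackness (lambda_i * g_i(x) = 0 for all i): OK

Verdict: the first failing condition is dual_feasibility -> dual.

dual
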